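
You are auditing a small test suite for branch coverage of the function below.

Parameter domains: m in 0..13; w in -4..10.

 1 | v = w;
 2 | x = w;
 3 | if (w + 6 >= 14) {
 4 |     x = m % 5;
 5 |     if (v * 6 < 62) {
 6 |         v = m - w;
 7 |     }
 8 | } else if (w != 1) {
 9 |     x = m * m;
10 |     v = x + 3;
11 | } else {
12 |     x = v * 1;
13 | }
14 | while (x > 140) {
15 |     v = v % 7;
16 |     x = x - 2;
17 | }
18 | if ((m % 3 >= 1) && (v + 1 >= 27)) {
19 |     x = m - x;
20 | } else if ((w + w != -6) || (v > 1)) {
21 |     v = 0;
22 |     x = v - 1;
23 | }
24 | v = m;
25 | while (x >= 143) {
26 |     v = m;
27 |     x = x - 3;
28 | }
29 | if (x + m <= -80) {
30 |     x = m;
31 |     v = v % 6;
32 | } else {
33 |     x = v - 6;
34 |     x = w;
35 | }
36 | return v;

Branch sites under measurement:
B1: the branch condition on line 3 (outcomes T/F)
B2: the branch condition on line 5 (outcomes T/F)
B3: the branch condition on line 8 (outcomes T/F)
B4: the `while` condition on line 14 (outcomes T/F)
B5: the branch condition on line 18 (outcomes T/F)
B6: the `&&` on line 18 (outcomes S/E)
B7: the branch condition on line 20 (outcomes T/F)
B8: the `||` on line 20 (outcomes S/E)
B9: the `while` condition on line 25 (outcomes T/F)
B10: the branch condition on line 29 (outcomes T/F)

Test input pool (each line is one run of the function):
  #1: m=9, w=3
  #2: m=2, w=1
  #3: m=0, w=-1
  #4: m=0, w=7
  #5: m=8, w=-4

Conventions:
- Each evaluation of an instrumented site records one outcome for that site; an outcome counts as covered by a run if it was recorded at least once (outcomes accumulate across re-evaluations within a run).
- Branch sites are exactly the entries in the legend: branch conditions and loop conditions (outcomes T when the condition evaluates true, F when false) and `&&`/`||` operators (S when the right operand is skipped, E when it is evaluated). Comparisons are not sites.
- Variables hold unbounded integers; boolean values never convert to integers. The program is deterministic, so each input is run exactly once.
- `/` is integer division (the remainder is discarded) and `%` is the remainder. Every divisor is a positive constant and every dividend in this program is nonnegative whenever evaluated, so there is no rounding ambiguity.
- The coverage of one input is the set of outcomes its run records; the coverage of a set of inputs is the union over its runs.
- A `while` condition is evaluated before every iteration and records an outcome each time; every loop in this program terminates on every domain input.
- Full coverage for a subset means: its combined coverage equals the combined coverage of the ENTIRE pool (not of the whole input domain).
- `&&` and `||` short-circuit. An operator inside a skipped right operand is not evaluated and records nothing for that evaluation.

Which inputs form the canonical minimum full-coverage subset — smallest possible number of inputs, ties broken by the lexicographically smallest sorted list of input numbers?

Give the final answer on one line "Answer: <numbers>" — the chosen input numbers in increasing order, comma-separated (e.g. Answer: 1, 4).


#1 (m=9, w=3) -> B1->F, B3->T, B4->F, B6->S, B5->F, B8->S, B7->T, B9->F, B10->F; covered: B1=F, B3=T, B4=F, B5=F, B6=S, B7=T, B8=S, B9=F, B10=F
#2 (m=2, w=1) -> B1->F, B3->F, B4->F, B6->E, B5->F, B8->S, B7->T, B9->F, B10->F; covered: B1=F, B3=F, B4=F, B5=F, B6=E, B7=T, B8=S, B9=F, B10=F
#3 (m=0, w=-1) -> B1->F, B3->T, B4->F, B6->S, B5->F, B8->S, B7->T, B9->F, B10->F; covered: B1=F, B3=T, B4=F, B5=F, B6=S, B7=T, B8=S, B9=F, B10=F
#4 (m=0, w=7) -> B1->F, B3->T, B4->F, B6->S, B5->F, B8->S, B7->T, B9->F, B10->F; covered: B1=F, B3=T, B4=F, B5=F, B6=S, B7=T, B8=S, B9=F, B10=F
#5 (m=8, w=-4) -> B1->F, B3->T, B4->F, B6->E, B5->T, B9->F, B10->F; covered: B1=F, B3=T, B4=F, B5=T, B6=E, B9=F, B10=F
the full pool covers 12 outcomes: B1=F, B3=T, B3=F, B4=F, B5=T, B5=F, B6=S, B6=E, B7=T, B8=S, B9=F, B10=F
checked all size-1 subsets: none covers 12 outcomes (max 9/12)
checked all size-2 subsets: none covers 12 outcomes (max 11/12)
inputs {1, 2, 5} (size 3) cover everything; no size-3 subset with a lexicographically smaller index list covers all 12
Answer: 1, 2, 5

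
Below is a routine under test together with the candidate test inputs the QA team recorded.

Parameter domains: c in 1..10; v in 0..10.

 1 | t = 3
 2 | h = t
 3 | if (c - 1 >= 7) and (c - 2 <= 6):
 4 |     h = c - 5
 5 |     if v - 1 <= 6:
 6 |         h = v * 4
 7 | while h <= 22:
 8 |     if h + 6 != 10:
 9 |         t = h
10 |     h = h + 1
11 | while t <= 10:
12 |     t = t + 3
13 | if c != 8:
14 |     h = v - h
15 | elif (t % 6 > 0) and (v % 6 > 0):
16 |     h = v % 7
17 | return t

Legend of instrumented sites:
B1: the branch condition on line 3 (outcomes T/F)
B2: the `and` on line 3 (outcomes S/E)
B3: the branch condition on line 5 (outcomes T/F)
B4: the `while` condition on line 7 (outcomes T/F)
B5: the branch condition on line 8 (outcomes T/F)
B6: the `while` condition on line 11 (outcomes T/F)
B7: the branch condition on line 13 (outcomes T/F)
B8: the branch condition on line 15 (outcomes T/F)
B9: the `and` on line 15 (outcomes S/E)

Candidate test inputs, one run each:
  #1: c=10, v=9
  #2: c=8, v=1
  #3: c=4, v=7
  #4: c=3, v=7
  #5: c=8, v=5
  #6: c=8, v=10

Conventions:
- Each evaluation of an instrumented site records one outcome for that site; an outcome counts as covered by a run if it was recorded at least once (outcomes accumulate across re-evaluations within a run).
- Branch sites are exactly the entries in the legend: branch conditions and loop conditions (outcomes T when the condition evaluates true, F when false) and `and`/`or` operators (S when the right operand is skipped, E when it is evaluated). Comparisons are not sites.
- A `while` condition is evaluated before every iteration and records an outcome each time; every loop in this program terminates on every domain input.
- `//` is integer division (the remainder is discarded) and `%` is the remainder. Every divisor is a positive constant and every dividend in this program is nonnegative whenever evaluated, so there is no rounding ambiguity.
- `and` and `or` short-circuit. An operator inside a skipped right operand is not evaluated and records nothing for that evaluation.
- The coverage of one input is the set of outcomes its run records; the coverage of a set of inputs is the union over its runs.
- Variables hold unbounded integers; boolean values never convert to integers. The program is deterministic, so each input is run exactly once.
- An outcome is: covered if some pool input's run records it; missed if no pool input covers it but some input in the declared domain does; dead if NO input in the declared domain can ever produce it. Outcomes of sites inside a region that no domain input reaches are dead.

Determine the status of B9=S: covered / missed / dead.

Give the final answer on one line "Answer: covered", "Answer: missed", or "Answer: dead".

no pool input records B9=S
but domain input (c=8, v=6) does record it -> reachable, so missed

Answer: missed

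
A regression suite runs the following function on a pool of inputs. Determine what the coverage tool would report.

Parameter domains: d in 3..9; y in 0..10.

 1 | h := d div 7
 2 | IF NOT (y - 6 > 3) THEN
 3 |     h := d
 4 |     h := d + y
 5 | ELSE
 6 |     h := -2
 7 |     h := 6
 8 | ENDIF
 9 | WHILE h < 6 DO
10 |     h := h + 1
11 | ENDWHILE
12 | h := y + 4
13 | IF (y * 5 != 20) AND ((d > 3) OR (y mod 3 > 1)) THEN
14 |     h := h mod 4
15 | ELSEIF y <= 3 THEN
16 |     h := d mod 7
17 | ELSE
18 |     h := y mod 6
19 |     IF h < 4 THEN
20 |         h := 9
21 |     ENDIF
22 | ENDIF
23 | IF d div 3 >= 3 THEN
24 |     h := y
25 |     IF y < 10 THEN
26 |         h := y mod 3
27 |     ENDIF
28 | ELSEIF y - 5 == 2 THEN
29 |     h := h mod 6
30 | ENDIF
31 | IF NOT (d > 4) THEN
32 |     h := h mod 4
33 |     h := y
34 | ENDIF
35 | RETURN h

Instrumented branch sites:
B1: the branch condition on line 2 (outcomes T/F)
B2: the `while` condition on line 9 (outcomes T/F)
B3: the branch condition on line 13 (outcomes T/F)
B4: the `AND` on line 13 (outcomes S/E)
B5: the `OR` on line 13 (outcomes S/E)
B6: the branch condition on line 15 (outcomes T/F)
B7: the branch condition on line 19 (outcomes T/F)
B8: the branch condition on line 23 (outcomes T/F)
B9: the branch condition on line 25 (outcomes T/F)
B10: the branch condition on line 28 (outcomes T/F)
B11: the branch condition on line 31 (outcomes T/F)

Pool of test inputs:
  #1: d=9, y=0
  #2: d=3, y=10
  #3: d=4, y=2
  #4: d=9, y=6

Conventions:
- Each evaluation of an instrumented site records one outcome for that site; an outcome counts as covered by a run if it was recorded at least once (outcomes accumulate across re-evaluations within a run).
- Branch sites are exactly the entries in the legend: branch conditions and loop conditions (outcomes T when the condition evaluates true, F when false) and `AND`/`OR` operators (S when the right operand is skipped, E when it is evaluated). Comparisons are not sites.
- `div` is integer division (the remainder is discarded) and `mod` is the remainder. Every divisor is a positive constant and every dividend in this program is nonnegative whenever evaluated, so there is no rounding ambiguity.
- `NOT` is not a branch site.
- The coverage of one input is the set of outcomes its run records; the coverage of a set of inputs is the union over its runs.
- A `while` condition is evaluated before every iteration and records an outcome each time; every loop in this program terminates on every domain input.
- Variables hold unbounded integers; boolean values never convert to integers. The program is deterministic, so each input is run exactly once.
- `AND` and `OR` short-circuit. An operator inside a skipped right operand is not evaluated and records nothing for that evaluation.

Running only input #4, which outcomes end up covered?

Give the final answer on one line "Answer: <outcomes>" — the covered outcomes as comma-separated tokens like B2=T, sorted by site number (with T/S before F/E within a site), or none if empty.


Event log for input #4 (d=9, y=6):
  B1->T, B2->F, B4->E, B5->S, B3->T, B8->T, B9->T, B11->F
as a set, this run covers: B1=T, B2=F, B3=T, B4=E, B5=S, B8=T, B9=T, B11=F
Answer: B1=T, B2=F, B3=T, B4=E, B5=S, B8=T, B9=T, B11=F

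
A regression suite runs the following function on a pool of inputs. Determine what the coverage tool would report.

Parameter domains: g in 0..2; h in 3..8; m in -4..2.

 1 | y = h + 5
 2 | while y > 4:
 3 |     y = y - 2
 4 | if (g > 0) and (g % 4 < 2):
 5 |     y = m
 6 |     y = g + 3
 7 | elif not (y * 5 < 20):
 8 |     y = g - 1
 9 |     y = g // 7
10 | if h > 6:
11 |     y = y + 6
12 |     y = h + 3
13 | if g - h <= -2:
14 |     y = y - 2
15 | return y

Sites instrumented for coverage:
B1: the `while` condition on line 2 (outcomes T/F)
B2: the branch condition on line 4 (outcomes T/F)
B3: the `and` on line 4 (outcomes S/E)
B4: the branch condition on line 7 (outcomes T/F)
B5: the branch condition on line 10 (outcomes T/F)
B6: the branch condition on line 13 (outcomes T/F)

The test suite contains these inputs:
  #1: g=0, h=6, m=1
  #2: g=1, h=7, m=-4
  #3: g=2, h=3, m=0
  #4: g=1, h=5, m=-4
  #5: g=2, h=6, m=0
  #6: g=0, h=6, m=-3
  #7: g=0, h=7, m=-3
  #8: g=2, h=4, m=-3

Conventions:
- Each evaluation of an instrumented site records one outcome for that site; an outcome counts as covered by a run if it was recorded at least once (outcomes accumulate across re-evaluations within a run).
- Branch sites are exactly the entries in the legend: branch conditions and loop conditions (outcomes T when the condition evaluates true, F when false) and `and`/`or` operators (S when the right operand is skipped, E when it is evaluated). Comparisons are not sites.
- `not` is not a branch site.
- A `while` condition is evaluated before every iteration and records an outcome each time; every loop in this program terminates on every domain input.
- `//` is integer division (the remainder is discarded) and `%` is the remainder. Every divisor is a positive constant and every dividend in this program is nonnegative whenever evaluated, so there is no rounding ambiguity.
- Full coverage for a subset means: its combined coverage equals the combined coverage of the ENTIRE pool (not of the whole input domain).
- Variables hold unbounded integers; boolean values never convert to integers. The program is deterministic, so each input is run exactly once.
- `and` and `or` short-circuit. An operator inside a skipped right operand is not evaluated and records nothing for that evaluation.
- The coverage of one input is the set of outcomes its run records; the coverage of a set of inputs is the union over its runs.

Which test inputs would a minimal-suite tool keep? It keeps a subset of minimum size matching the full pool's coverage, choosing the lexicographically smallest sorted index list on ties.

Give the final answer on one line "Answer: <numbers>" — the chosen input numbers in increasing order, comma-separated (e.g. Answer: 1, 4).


input #1 (g=0, h=6, m=1): events B1->T, B1->T, B1->T, B1->T, B1->F, B3->S, B2->F, B4->F, B5->F, B6->T; covers B1=T, B1=F, B2=F, B3=S, B4=F, B5=F, B6=T
input #2 (g=1, h=7, m=-4): events B1->T, B1->T, B1->T, B1->T, B1->F, B3->E, B2->T, B5->T, B6->T; covers B1=T, B1=F, B2=T, B3=E, B5=T, B6=T
input #3 (g=2, h=3, m=0): events B1->T, B1->T, B1->F, B3->E, B2->F, B4->T, B5->F, B6->F; covers B1=T, B1=F, B2=F, B3=E, B4=T, B5=F, B6=F
input #4 (g=1, h=5, m=-4): events B1->T, B1->T, B1->T, B1->F, B3->E, B2->T, B5->F, B6->T; covers B1=T, B1=F, B2=T, B3=E, B5=F, B6=T
input #5 (g=2, h=6, m=0): events B1->T, B1->T, B1->T, B1->T, B1->F, B3->E, B2->F, B4->F, B5->F, B6->T; covers B1=T, B1=F, B2=F, B3=E, B4=F, B5=F, B6=T
input #6 (g=0, h=6, m=-3): events B1->T, B1->T, B1->T, B1->T, B1->F, B3->S, B2->F, B4->F, B5->F, B6->T; covers B1=T, B1=F, B2=F, B3=S, B4=F, B5=F, B6=T
input #7 (g=0, h=7, m=-3): events B1->T, B1->T, B1->T, B1->T, B1->F, B3->S, B2->F, B4->T, B5->T, B6->T; covers B1=T, B1=F, B2=F, B3=S, B4=T, B5=T, B6=T
input #8 (g=2, h=4, m=-3): events B1->T, B1->T, B1->T, B1->F, B3->E, B2->F, B4->F, B5->F, B6->T; covers B1=T, B1=F, B2=F, B3=E, B4=F, B5=F, B6=T
together the pool reaches 12 outcomes: B1=T, B1=F, B2=T, B2=F, B3=S, B3=E, B4=T, B4=F, B5=T, B5=F, B6=T, B6=F
every size-1 subset falls short of the 12 outcomes (best: 7/12)
every size-2 subset falls short of the 12 outcomes (best: 10/12)
size 3: inputs {1, 2, 3} cover all 12 outcomes, and no lexicographically smaller subset of this size does
Answer: 1, 2, 3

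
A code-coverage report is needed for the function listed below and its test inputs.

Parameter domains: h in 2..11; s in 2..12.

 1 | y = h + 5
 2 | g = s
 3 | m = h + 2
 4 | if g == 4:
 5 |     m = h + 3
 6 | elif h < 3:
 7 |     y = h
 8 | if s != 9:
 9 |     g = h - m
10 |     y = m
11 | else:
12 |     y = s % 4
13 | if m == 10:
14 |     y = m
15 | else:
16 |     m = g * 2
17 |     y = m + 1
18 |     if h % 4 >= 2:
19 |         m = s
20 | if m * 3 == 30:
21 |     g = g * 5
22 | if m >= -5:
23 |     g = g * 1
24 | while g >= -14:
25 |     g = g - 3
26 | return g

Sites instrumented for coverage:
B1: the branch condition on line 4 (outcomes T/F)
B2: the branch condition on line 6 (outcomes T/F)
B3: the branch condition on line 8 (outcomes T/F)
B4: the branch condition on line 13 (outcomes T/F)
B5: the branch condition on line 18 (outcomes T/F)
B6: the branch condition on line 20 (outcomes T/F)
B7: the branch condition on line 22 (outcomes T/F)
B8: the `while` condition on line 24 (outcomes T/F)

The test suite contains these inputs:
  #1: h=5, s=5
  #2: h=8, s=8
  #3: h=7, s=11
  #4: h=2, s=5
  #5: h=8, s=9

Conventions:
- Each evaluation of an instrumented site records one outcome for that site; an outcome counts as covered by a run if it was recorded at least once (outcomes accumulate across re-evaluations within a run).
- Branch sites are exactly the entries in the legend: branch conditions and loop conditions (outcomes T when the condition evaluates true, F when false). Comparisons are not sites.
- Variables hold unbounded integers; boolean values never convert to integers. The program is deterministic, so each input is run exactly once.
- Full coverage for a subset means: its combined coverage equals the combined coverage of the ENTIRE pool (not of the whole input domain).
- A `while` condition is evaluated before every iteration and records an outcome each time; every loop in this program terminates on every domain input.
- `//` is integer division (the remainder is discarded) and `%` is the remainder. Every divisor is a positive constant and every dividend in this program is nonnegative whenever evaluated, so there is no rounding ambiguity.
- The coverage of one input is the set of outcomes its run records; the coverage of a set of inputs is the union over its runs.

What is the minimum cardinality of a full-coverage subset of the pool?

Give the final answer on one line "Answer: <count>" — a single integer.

run #1 (h=5, s=5) runs B1->F, B2->F, B3->T, B4->F, B5->F, B6->F, B7->T, B8->T, B8->T, B8->T, B8->T, B8->T, B8->F; records B1=F, B2=F, B3=T, B4=F, B5=F, B6=F, B7=T, B8=T, B8=F
run #2 (h=8, s=8) runs B1->F, B2->F, B3->T, B4->T, B6->T, B7->T, B8->T, B8->T, B8->F; records B1=F, B2=F, B3=T, B4=T, B6=T, B7=T, B8=T, B8=F
run #3 (h=7, s=11) runs B1->F, B2->F, B3->T, B4->F, B5->T, B6->F, B7->T, B8->T, B8->T, B8->T, B8->T, B8->T, B8->F; records B1=F, B2=F, B3=T, B4=F, B5=T, B6=F, B7=T, B8=T, B8=F
run #4 (h=2, s=5) runs B1->F, B2->T, B3->T, B4->F, B5->T, B6->F, B7->T, B8->T, B8->T, B8->T, B8->T, B8->T, B8->F; records B1=F, B2=T, B3=T, B4=F, B5=T, B6=F, B7=T, B8=T, B8=F
run #5 (h=8, s=9) runs B1->F, B2->F, B3->F, B4->T, B6->T, B7->T, B8->T, B8->T, B8->T, B8->T, B8->T, B8->T, B8->T, B8->T, ...; records B1=F, B2=F, B3=F, B4=T, B6=T, B7=T, B8=T, B8=F
together the pool reaches 14 outcomes: B1=F, B2=T, B2=F, B3=T, B3=F, B4=T, B4=F, B5=T, B5=F, B6=T, B6=F, B7=T, B8=T, B8=F
checked all size-1 subsets: none covers 14 outcomes (max 9/14)
checked all size-2 subsets: none covers 14 outcomes (max 13/14)
size 3: inputs {1, 4, 5} cover all 14 outcomes, and no lexicographically smaller subset of this size does

Answer: 3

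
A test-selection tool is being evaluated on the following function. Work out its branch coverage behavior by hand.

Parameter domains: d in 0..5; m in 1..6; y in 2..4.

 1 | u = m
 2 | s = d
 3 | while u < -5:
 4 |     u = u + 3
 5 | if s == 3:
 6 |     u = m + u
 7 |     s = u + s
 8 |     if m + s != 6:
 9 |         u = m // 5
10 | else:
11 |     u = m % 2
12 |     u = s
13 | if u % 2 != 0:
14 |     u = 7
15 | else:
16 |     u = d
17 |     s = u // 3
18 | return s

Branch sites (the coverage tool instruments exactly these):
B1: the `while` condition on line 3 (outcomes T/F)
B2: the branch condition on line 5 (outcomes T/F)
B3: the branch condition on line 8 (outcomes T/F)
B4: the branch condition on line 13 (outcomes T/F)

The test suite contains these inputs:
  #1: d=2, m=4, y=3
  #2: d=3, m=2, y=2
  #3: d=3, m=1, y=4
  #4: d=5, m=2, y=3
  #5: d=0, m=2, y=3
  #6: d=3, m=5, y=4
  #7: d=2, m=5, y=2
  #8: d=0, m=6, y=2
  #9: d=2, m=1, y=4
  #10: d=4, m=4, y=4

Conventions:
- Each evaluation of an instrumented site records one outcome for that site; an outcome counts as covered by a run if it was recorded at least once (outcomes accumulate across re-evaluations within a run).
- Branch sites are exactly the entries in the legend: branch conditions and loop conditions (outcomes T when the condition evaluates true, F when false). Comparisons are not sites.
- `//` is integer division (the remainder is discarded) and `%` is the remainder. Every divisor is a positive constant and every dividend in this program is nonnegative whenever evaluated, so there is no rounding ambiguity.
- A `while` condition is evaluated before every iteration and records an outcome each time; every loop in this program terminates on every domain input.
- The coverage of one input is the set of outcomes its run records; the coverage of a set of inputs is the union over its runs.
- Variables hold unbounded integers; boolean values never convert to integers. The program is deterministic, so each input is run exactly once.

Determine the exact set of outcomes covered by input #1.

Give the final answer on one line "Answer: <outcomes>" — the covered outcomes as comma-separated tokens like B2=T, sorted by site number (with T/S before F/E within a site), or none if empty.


Simulating input #1 (d=2, m=4, y=3) step by step:
  B1->F, B2->F, B4->F
deduplicating events, the covered set is: B1=F, B2=F, B4=F
Answer: B1=F, B2=F, B4=F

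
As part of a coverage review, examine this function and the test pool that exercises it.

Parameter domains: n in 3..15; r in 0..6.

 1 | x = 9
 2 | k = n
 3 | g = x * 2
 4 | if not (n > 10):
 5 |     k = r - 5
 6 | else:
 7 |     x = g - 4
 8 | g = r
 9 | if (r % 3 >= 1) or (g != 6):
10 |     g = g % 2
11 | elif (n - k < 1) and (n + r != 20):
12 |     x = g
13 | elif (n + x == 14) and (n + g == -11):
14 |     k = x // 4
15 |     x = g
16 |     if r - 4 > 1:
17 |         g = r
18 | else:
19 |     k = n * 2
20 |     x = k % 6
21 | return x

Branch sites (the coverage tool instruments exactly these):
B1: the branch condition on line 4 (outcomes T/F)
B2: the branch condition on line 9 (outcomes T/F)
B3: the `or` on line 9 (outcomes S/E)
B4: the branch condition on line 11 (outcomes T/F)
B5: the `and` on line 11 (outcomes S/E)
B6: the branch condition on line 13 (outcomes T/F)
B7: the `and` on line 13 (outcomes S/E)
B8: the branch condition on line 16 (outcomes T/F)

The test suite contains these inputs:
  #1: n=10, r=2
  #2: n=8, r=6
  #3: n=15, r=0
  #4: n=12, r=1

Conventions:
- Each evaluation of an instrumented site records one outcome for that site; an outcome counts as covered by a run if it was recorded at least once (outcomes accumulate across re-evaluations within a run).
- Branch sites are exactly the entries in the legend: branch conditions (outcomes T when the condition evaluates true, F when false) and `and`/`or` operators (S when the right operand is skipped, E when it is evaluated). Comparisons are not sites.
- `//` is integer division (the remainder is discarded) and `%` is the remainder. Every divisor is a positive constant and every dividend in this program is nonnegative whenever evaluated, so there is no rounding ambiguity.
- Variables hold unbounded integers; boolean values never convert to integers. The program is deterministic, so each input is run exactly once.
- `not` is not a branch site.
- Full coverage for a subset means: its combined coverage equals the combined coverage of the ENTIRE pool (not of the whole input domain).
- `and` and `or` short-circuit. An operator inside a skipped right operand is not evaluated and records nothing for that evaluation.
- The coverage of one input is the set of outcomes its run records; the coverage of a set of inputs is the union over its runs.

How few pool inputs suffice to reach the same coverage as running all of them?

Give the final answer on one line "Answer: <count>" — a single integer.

#1 (n=10, r=2) -> B1->T, B3->S, B2->T; covered: B1=T, B2=T, B3=S
#2 (n=8, r=6) -> B1->T, B3->E, B2->F, B5->S, B4->F, B7->S, B6->F; covered: B1=T, B2=F, B3=E, B4=F, B5=S, B6=F, B7=S
#3 (n=15, r=0) -> B1->F, B3->E, B2->T; covered: B1=F, B2=T, B3=E
#4 (n=12, r=1) -> B1->F, B3->S, B2->T; covered: B1=F, B2=T, B3=S
union over all inputs: B1=T, B1=F, B2=T, B2=F, B3=S, B3=E, B4=F, B5=S, B6=F, B7=S (10 outcomes)
no size-1 subset reaches all 10 outcomes (best union: 7/10)
inputs {2, 4} (size 2) cover everything; no size-2 subset with a lexicographically smaller index list covers all 10

Answer: 2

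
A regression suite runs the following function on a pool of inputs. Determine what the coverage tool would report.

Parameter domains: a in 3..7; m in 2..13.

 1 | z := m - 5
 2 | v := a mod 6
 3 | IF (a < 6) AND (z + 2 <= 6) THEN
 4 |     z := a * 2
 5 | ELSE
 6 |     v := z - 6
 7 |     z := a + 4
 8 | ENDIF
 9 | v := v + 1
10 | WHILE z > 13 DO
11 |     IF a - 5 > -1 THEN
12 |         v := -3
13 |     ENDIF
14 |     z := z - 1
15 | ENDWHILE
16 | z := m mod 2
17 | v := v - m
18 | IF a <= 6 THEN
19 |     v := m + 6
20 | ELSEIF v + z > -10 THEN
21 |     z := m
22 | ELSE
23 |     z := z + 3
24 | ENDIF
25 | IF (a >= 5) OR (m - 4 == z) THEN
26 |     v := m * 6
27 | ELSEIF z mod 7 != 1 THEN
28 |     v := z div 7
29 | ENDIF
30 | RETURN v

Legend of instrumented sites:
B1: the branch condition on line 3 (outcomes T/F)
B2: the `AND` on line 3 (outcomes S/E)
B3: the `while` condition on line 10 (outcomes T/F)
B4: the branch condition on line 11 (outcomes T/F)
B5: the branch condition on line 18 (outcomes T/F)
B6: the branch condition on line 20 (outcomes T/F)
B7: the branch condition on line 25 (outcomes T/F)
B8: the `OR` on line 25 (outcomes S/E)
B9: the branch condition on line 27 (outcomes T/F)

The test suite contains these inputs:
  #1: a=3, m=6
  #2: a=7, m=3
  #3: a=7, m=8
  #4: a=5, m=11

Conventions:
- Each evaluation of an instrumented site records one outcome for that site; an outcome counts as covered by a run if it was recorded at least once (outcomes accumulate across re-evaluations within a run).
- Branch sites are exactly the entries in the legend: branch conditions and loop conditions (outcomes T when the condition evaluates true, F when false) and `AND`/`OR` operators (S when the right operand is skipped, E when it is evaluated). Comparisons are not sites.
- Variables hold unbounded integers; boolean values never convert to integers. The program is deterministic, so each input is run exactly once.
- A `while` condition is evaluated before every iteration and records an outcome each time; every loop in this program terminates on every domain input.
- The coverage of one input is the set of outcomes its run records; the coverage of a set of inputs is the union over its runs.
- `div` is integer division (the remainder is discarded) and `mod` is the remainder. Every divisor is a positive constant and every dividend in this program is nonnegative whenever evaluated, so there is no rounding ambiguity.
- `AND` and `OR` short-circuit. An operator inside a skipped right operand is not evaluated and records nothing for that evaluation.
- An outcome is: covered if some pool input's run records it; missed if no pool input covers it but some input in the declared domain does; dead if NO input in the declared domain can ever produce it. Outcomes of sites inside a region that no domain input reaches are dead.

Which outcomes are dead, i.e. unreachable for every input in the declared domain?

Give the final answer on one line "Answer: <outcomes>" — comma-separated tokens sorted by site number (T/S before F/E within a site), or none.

sweeping the full domain (60 inputs) for each outcome:
  B3=T: zero occurrences over every domain input -> dead
  B4=T: zero occurrences over every domain input -> dead
  B4=F: zero occurrences over every domain input -> dead
  reachable outcomes have witnesses, e.g. B1=T (e.g. a=3, m=2), B1=F (e.g. a=3, m=10), B2=S (e.g. a=6, m=2), B2=E (e.g. a=3, m=2)

Answer: B3=T, B4=T, B4=F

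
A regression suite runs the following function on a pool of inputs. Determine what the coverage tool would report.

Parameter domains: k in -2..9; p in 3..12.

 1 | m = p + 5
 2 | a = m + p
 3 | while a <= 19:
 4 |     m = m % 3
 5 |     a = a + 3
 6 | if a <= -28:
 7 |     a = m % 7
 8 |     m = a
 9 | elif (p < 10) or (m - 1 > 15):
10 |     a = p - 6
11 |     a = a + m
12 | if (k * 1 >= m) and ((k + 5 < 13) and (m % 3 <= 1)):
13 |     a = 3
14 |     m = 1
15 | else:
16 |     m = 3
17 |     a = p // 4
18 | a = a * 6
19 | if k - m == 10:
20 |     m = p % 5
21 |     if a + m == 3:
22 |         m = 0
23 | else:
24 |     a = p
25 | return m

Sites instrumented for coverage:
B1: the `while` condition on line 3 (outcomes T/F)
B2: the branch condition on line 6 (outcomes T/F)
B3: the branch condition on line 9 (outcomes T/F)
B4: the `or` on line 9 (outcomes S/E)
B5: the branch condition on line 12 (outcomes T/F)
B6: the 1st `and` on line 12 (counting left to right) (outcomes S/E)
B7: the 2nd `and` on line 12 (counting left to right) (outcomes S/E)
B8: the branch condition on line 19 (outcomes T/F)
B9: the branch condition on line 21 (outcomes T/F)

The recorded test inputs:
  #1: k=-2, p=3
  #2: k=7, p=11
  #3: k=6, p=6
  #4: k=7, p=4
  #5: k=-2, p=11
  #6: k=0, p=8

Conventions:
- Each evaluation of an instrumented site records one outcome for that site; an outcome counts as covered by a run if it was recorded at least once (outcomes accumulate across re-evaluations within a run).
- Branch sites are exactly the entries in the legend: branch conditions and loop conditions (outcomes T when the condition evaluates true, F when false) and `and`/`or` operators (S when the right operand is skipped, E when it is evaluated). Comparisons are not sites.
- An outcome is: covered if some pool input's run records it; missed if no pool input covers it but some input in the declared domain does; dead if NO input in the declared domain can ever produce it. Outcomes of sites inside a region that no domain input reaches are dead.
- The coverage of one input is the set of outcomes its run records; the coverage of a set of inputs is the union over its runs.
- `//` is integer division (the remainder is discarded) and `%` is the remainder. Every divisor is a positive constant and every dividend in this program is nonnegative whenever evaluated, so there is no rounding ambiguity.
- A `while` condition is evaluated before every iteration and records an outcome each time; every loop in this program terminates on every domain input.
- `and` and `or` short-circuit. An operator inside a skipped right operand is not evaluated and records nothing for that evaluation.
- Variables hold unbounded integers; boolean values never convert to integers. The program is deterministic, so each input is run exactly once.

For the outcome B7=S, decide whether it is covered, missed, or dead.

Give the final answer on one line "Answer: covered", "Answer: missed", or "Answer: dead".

no pool input records B7=S
but domain input (k=8, p=3) does record it -> reachable, so missed

Answer: missed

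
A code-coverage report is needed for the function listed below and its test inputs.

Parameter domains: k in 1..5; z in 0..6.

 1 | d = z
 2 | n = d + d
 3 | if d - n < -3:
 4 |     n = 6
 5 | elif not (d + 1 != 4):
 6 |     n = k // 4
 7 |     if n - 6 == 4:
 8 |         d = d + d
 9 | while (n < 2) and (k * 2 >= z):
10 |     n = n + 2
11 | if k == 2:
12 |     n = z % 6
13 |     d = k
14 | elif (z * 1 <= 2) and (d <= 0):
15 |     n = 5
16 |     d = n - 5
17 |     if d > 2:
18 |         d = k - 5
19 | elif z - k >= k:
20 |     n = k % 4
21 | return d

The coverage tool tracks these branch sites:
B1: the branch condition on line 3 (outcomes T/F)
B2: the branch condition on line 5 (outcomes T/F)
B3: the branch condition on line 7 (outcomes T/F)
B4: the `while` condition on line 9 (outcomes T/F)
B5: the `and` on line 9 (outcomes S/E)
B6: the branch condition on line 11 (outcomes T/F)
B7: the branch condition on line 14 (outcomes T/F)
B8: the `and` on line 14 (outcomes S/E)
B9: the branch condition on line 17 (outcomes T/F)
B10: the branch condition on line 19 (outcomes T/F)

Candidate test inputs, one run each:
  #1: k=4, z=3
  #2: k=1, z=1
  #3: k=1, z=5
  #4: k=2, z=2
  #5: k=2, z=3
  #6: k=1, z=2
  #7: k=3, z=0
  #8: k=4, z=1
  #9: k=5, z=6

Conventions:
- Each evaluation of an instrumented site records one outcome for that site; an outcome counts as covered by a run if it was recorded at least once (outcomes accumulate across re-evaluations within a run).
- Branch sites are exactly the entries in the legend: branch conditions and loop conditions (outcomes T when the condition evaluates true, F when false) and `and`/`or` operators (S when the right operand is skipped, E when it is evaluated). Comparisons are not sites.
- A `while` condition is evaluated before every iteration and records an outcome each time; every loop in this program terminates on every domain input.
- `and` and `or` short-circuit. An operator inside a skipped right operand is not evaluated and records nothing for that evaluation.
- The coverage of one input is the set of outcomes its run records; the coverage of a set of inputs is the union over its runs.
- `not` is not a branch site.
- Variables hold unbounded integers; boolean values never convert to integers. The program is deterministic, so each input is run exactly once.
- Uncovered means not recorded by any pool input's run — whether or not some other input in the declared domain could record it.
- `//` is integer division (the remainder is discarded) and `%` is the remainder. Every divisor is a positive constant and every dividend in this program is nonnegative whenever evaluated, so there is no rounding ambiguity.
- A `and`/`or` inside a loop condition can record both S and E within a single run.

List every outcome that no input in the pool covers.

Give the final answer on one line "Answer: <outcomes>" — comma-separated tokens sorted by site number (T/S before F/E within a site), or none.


#1 (k=4, z=3) -> B1->F, B2->T, B3->F, B5->E, B4->T, B5->S, B4->F, B6->F, B8->S, B7->F, B10->F; covered: B1=F, B2=T, B3=F, B4=T, B4=F, B5=S, B5=E, B6=F, B7=F, B8=S, B10=F
#2 (k=1, z=1) -> B1->F, B2->F, B5->S, B4->F, B6->F, B8->E, B7->F, B10->F; covered: B1=F, B2=F, B4=F, B5=S, B6=F, B7=F, B8=E, B10=F
#3 (k=1, z=5) -> B1->T, B5->S, B4->F, B6->F, B8->S, B7->F, B10->T; covered: B1=T, B4=F, B5=S, B6=F, B7=F, B8=S, B10=T
#4 (k=2, z=2) -> B1->F, B2->F, B5->S, B4->F, B6->T; covered: B1=F, B2=F, B4=F, B5=S, B6=T
#5 (k=2, z=3) -> B1->F, B2->T, B3->F, B5->E, B4->T, B5->S, B4->F, B6->T; covered: B1=F, B2=T, B3=F, B4=T, B4=F, B5=S, B5=E, B6=T
#6 (k=1, z=2) -> B1->F, B2->F, B5->S, B4->F, B6->F, B8->E, B7->F, B10->T; covered: B1=F, B2=F, B4=F, B5=S, B6=F, B7=F, B8=E, B10=T
#7 (k=3, z=0) -> B1->F, B2->F, B5->E, B4->T, B5->S, B4->F, B6->F, B8->E, B7->T, B9->F; covered: B1=F, B2=F, B4=T, B4=F, B5=S, B5=E, B6=F, B7=T, B8=E, B9=F
#8 (k=4, z=1) -> B1->F, B2->F, B5->S, B4->F, B6->F, B8->E, B7->F, B10->F; covered: B1=F, B2=F, B4=F, B5=S, B6=F, B7=F, B8=E, B10=F
#9 (k=5, z=6) -> B1->T, B5->S, B4->F, B6->F, B8->S, B7->F, B10->F; covered: B1=T, B4=F, B5=S, B6=F, B7=F, B8=S, B10=F
union over the pool: B1=T, B1=F, B2=T, B2=F, B3=F, B4=T, B4=F, B5=S, B5=E, B6=T, B6=F, B7=T, B7=F, B8=S, B8=E, B9=F, B10=T, B10=F
uncovered (2 of 20): B3=T, B9=T
Answer: B3=T, B9=T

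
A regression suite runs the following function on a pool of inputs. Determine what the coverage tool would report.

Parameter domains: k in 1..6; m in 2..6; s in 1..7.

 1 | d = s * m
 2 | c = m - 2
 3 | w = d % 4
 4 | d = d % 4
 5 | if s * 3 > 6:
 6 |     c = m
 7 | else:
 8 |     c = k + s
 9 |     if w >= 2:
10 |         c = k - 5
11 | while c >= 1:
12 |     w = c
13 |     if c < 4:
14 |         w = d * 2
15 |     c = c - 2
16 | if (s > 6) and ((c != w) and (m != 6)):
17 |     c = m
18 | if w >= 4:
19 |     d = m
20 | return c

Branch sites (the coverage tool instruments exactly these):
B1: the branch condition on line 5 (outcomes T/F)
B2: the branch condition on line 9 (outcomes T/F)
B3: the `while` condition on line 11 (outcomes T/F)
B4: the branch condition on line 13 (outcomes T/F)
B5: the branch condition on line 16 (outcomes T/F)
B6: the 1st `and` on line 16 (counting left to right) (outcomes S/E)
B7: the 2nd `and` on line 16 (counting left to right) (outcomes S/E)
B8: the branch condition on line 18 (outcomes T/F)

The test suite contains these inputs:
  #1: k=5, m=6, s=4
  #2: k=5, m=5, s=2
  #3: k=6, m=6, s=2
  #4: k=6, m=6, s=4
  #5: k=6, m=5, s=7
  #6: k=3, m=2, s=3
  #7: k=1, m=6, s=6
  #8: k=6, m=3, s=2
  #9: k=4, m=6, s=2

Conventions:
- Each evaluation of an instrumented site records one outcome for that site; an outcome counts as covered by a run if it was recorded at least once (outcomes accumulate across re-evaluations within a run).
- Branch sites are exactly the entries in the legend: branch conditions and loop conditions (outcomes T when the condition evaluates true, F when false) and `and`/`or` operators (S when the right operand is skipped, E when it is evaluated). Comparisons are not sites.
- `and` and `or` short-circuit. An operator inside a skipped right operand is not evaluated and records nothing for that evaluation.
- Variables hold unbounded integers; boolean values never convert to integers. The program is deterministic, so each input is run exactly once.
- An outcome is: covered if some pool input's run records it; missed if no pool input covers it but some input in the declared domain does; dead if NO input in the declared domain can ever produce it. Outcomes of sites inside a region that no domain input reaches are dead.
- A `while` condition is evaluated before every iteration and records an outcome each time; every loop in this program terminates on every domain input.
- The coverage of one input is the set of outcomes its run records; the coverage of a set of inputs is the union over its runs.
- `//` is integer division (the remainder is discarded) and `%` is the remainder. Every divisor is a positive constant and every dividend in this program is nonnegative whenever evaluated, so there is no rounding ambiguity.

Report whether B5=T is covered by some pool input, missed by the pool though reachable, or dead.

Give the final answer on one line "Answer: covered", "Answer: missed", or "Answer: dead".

B5=T is recorded by pool input(s) 5 -> covered

Answer: covered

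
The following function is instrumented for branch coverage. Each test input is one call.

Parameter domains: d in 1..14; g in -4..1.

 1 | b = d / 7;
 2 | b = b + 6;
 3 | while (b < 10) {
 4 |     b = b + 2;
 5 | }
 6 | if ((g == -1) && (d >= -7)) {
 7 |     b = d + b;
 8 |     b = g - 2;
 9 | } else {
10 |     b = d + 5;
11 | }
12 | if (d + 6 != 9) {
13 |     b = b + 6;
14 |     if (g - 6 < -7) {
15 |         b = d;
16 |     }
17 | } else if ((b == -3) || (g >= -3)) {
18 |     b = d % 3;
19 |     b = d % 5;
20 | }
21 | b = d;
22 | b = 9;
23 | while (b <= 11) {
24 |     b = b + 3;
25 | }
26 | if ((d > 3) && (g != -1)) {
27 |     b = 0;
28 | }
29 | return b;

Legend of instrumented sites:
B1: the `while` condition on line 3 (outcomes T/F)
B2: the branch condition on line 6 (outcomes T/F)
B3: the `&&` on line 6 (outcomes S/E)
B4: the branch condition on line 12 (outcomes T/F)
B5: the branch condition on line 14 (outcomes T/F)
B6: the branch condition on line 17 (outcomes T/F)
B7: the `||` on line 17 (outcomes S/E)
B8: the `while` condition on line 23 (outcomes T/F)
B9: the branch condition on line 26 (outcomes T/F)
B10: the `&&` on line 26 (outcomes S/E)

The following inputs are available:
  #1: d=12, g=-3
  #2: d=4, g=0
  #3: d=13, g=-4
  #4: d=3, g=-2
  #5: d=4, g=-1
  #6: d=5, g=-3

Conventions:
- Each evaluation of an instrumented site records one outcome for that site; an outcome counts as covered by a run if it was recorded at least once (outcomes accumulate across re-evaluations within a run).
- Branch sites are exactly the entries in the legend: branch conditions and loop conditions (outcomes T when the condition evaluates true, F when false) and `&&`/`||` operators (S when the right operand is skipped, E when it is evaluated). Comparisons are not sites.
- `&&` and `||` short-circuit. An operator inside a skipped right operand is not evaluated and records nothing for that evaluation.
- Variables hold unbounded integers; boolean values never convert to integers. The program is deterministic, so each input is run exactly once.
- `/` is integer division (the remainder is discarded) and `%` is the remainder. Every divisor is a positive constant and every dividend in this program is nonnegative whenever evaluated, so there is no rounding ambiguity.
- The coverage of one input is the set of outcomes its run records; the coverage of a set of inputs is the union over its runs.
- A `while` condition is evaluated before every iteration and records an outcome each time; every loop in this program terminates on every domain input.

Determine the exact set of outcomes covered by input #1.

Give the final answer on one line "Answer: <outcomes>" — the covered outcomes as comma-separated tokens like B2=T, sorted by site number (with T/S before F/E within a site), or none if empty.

Running input #1 (d=12, g=-3), event by event:
  B1->T, B1->T, B1->F, B3->S, B2->F, B4->T, B5->T, B8->T, B8->F, B10->E
  B9->T
collecting distinct outcomes: B1=T, B1=F, B2=F, B3=S, B4=T, B5=T, B8=T, B8=F, B9=T, B10=E

Answer: B1=T, B1=F, B2=F, B3=S, B4=T, B5=T, B8=T, B8=F, B9=T, B10=E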